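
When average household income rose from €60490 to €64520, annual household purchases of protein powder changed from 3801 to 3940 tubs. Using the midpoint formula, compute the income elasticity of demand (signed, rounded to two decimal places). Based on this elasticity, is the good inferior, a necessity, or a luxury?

%ΔQ = (3940 − 3801)/[( 3801 + 3940)/2] = 139/3870.5 = 0.035912…
%ΔIncome = (64520 − 60490)/[( 60490 + 64520)/2] = 4030/62505 = 0.064474…
E_income = (139/3870.5) / (4030/62505) = 0.5570…
0 < E_income < 1 ⇒ normal good, necessity.

0.56; necessity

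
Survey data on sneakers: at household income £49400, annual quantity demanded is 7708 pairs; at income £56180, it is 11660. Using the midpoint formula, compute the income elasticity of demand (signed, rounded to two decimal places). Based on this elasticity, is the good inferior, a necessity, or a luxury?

%ΔQ = (11660 − 7708)/[( 7708 + 11660)/2] = 3952/9684 = 0.408095…
%ΔIncome = (56180 − 49400)/[( 49400 + 56180)/2] = 6780/52790 = 0.128433…
E_income = (3952/9684) / (6780/52790) = 3.1774…
E_income > 1 ⇒ normal good, luxury.

3.18; luxury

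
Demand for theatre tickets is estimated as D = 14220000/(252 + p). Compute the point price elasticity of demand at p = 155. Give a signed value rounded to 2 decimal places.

-0.38

dD/dp = −14220000/(252 + p)² = -85.8442. At p = 155, D = 34938.6.
Ed = (dD/dp)·(p/D) = (-85.8442) × (155/34938.6) = -0.3808…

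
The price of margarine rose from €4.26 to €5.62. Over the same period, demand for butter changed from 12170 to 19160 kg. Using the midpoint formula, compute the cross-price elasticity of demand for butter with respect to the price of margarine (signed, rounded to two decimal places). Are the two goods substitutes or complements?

%ΔQ_{butter} = (19160 − 12170)/avg = 6990/15665 = 0.446217…
%ΔP_{margarine} = (5.62 − 4.26)/avg = 1.36/4.94 = 0.275303…
E_cross = (6990/15665) / (1.36/4.94) = 1.6208…
E_cross > 0 ⇒ the goods are substitutes.

1.62; substitutes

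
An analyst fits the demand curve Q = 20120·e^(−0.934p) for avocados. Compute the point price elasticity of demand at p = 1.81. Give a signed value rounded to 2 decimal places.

-1.69

dQ/dp = −0.934·Q = -3465.63. At p = 1.81, Q = 3710.53.
Ed = (dQ/dp)·(p/Q) = (-3465.63) × (1.81/3710.53) = -1.6905…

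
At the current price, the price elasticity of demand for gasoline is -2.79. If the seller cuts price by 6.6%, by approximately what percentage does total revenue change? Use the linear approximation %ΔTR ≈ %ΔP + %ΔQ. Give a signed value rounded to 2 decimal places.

%ΔQ ≈ Ed × %ΔP = (-2.79) × (-6.6%) = +18.4140%
%ΔTR ≈ %ΔP + %ΔQ = (-6.6%) + (+18.4140%) = +11.8140%

+11.81%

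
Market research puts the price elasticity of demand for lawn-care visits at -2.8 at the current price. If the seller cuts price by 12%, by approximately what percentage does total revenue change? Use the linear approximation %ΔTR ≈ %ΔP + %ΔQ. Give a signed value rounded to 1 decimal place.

%ΔQ ≈ Ed × %ΔP = (-2.8) × (-12%) = +33.6000%
%ΔTR ≈ %ΔP + %ΔQ = (-12%) + (+33.6000%) = +21.6000%

+21.6%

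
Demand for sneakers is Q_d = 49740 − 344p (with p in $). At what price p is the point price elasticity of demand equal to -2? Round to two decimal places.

96.40

Ed = −344p/(49740 − 344p). Set this equal to -2:
344p = 2·(49740 − 344p) ⇒ 344p(1 + 2) = 2·49740
p = 2·49740 / (344·3) = 96.3953…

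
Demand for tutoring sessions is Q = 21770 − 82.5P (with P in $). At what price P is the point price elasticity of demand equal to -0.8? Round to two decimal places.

117.28

Ed = −82.5P/(21770 − 82.5P). Set this equal to -0.8:
82.5P = 0.8·(21770 − 82.5P) ⇒ 82.5P(1 + 0.8) = 0.8·21770
P = 0.8·21770 / (82.5·1.8) = 117.2794…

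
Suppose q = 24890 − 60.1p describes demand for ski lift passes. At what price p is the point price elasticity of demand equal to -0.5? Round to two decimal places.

138.05

Ed = −60.1p/(24890 − 60.1p). Set this equal to -0.5:
60.1p = 0.5·(24890 − 60.1p) ⇒ 60.1p(1 + 0.5) = 0.5·24890
p = 0.5·24890 / (60.1·1.5) = 138.0476…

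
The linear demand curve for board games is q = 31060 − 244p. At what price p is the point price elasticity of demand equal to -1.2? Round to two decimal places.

69.43

Ed = −244p/(31060 − 244p). Set this equal to -1.2:
244p = 1.2·(31060 − 244p) ⇒ 244p(1 + 1.2) = 1.2·31060
p = 1.2·31060 / (244·2.2) = 69.4336…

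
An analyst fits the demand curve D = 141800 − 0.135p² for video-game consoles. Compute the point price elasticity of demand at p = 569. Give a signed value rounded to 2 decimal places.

dD/dp = −2·0.135·p = -153.63. At p = 569, D = 98092.265.
Ed = (dD/dp)·(p/D) = (-153.63) × (569/98092.265) = -0.8911…

-0.89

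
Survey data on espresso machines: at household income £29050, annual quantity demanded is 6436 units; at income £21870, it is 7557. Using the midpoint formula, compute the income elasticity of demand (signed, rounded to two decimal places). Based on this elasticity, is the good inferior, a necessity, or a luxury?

-0.57; inferior

%ΔQ = (7557 − 6436)/[( 6436 + 7557)/2] = 1121/6996.5 = 0.160222…
%ΔIncome = (21870 − 29050)/[( 29050 + 21870)/2] = -7180/25460 = -0.282010…
E_income = (1121/6996.5) / (-7180/25460) = -0.5681…
E_income < 0 ⇒ inferior good.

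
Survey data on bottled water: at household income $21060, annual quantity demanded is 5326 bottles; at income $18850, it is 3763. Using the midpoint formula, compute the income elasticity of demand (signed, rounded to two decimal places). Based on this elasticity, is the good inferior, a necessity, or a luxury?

%ΔQ = (3763 − 5326)/[( 5326 + 3763)/2] = -1563/4544.5 = -0.343932…
%ΔIncome = (18850 − 21060)/[( 21060 + 18850)/2] = -2210/19955 = -0.110749…
E_income = (-1563/4544.5) / (-2210/19955) = 3.1055…
E_income > 1 ⇒ normal good, luxury.

3.11; luxury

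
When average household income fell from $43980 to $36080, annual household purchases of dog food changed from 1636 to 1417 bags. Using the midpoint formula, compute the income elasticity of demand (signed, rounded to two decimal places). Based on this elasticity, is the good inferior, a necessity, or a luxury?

0.73; necessity

%ΔQ = (1417 − 1636)/[( 1636 + 1417)/2] = -219/1526.5 = -0.143465…
%ΔIncome = (36080 − 43980)/[( 43980 + 36080)/2] = -7900/40030 = -0.197351…
E_income = (-219/1526.5) / (-7900/40030) = 0.7269…
0 < E_income < 1 ⇒ normal good, necessity.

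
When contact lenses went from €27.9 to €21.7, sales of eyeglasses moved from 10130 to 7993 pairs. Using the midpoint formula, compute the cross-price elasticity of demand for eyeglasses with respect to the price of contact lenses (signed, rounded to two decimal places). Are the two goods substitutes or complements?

%ΔQ_{eyeglasses} = (7993 − 10130)/avg = -2137/9061.5 = -0.235832…
%ΔP_{contact lenses} = (21.7 − 27.9)/avg = -6.2/24.8 = -0.25
E_cross = (-2137/9061.5) / (-6.2/24.8) = 0.9433…
E_cross > 0 ⇒ the goods are substitutes.

0.94; substitutes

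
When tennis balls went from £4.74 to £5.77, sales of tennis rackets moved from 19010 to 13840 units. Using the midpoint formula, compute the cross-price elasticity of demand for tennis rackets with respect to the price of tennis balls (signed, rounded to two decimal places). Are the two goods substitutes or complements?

%ΔQ_{tennis rackets} = (13840 − 19010)/avg = -5170/16425 = -0.314764…
%ΔP_{tennis balls} = (5.77 − 4.74)/avg = 1.03/5.255 = 0.196003…
E_cross = (-5170/16425) / (1.03/5.255) = -1.6059…
E_cross < 0 ⇒ the goods are complements.

-1.61; complements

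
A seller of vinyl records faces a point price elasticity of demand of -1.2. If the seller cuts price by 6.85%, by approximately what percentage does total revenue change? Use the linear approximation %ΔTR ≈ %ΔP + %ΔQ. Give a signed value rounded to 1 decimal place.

+1.4%

%ΔQ ≈ Ed × %ΔP = (-1.2) × (-6.85%) = +8.2200%
%ΔTR ≈ %ΔP + %ΔQ = (-6.85%) + (+8.2200%) = +1.3700%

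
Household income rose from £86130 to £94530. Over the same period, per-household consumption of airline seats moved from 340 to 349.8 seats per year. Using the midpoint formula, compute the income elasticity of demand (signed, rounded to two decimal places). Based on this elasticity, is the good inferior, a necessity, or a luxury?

0.31; necessity

%ΔQ = (349.8 − 340)/[( 340 + 349.8)/2] = 9.8/344.9 = 0.028414…
%ΔIncome = (94530 − 86130)/[( 86130 + 94530)/2] = 8400/90330 = 0.092992…
E_income = (9.8/344.9) / (8400/90330) = 0.3055…
0 < E_income < 1 ⇒ normal good, necessity.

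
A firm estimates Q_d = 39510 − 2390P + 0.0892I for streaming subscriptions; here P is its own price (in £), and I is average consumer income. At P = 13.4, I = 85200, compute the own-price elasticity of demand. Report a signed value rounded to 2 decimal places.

At the given values, Q_d = 39510 − 2390(13.4) + 0.0892(85200) = 15083.84.
∂Q_d/∂P = −2390.
E = (-2390) × (13.4/15083.84) = -2.1231…

-2.12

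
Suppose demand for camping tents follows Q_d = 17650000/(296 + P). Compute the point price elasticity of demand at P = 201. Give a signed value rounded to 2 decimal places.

dQ_d/dP = −17650000/(296 + P)² = -71.4549. At P = 201, Q_d = 35513.1.
Ed = (dQ_d/dP)·(P/Q_d) = (-71.4549) × (201/35513.1) = -0.4044…

-0.40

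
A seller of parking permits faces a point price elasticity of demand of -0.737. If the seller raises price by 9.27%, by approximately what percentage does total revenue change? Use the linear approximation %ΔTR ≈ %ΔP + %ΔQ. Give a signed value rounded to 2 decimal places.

+2.44%

%ΔQ ≈ Ed × %ΔP = (-0.737) × (+9.27%) = -6.8320%
%ΔTR ≈ %ΔP + %ΔQ = (+9.27%) + (-6.8320%) = +2.4380%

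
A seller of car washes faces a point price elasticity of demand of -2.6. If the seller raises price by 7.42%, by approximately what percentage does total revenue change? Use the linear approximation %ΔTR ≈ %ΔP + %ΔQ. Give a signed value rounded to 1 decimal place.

%ΔQ ≈ Ed × %ΔP = (-2.6) × (+7.42%) = -19.2920%
%ΔTR ≈ %ΔP + %ΔQ = (+7.42%) + (-19.2920%) = -11.8720%

-11.9%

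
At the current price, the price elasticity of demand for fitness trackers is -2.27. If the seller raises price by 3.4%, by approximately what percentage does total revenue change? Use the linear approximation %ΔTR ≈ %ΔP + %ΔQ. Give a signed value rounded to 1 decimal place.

-4.3%

%ΔQ ≈ Ed × %ΔP = (-2.27) × (+3.4%) = -7.7180%
%ΔTR ≈ %ΔP + %ΔQ = (+3.4%) + (-7.7180%) = -4.3180%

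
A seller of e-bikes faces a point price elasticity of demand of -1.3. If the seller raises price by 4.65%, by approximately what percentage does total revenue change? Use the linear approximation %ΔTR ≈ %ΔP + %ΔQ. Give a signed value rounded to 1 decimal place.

-1.4%

%ΔQ ≈ Ed × %ΔP = (-1.3) × (+4.65%) = -6.0450%
%ΔTR ≈ %ΔP + %ΔQ = (+4.65%) + (-6.0450%) = -1.3950%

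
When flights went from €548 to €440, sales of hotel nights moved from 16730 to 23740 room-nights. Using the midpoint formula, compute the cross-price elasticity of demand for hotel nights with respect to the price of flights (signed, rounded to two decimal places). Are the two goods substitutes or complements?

%ΔQ_{hotel nights} = (23740 − 16730)/avg = 7010/20235 = 0.346429…
%ΔP_{flights} = (440 − 548)/avg = -108/494 = -0.218623…
E_cross = (7010/20235) / (-108/494) = -1.5845…
E_cross < 0 ⇒ the goods are complements.

-1.58; complements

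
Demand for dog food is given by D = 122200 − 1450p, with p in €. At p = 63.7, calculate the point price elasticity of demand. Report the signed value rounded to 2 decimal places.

dD/dp = −1450. At p = 63.7, D = 122200 − 1450(63.7) = 29835.
Ed = (dD/dp)·(p/D) = −1450 × (63.7/29835) = -3.0958…

-3.10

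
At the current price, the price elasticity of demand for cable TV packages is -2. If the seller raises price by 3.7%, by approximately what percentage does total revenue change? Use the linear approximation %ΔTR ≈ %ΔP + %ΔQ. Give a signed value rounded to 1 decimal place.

-3.7%

%ΔQ ≈ Ed × %ΔP = (-2) × (+3.7%) = -7.4000%
%ΔTR ≈ %ΔP + %ΔQ = (+3.7%) + (-7.4000%) = -3.7000%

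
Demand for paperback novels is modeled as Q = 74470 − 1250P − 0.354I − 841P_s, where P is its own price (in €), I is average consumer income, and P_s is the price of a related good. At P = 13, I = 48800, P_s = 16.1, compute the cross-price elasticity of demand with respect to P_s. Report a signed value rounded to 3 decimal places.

-0.494

At the given values, Q = 74470 − 1250(13) − 0.354(48800) − 841(16.1) = 27404.7.
∂Q/∂P_s = -841.
E = (-841) × (16.1/27404.7) = -0.49407…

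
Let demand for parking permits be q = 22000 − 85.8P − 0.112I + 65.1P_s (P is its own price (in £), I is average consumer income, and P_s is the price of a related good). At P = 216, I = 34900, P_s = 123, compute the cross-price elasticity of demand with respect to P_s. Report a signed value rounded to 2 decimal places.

At the given values, q = 22000 − 85.8(216) − 0.112(34900) + 65.1(123) = 7565.7.
∂q/∂P_s = 65.1.
E = (65.1) × (123/7565.7) = 1.0583…

1.06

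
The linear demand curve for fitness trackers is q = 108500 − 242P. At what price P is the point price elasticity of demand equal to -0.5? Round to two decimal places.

Ed = −242P/(108500 − 242P). Set this equal to -0.5:
242P = 0.5·(108500 − 242P) ⇒ 242P(1 + 0.5) = 0.5·108500
P = 0.5·108500 / (242·1.5) = 149.4490…

149.45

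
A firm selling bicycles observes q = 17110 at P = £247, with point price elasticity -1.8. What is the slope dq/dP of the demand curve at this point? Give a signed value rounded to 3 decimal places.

-124.688

Ed = (dq/dP)·(P/q) ⇒ dq/dP = Ed·q/P = (-1.8)·17110/247 = -124.68825…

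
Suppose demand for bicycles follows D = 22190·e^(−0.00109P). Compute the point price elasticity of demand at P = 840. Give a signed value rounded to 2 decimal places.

dD/dP = −0.00109·D = -9.68153. At P = 840, D = 8882.13.
Ed = (dD/dP)·(P/D) = (-9.68153) × (840/8882.13) = -0.9156

-0.92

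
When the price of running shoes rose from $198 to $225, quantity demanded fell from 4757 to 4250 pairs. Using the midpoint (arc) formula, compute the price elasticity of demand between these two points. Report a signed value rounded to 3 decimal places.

%ΔQ = (4250 − 4757) / [(4757 + 4250)/2] = -507/4503.5 = -0.112579…
%ΔP = (225 − 198) / [(198 + 225)/2] = 27/211.5 = 0.127659…
Arc Ed = %ΔQ / %ΔP = (-507/4503.5) / (27/211.5) = -0.88186…

-0.882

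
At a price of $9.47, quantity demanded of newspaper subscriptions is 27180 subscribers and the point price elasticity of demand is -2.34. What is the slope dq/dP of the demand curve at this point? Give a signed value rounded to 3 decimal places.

Ed = (dq/dP)·(P/q) ⇒ dq/dP = Ed·q/P = (-2.34)·27180/9.47 = -6716.07180…

-6716.072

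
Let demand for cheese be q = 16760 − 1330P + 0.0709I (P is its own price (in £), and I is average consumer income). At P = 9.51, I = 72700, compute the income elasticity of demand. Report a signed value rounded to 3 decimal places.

0.556

At the given values, q = 16760 − 1330(9.51) + 0.0709(72700) = 9266.13.
∂q/∂I = 0.0709.
E = (0.0709) × (72700/9266.13) = 0.55626…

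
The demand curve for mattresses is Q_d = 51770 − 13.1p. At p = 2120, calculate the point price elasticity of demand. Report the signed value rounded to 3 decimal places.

dQ_d/dp = −13.1. At p = 2120, Q_d = 51770 − 13.1(2120) = 23998.
Ed = (dQ_d/dp)·(p/Q_d) = −13.1 × (2120/23998) = -1.15726…

-1.157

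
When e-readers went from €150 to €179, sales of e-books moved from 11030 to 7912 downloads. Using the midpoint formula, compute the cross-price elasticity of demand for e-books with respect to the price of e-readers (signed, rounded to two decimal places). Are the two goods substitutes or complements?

-1.87; complements

%ΔQ_{e-books} = (7912 − 11030)/avg = -3118/9471 = -0.329215…
%ΔP_{e-readers} = (179 − 150)/avg = 29/164.5 = 0.176291…
E_cross = (-3118/9471) / (29/164.5) = -1.8674…
E_cross < 0 ⇒ the goods are complements.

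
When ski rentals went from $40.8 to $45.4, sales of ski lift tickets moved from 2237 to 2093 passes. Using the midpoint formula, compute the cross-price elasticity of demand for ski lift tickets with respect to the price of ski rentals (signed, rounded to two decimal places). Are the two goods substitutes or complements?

-0.62; complements

%ΔQ_{ski lift tickets} = (2093 − 2237)/avg = -144/2165 = -0.066512…
%ΔP_{ski rentals} = (45.4 − 40.8)/avg = 4.6/43.1 = 0.106728…
E_cross = (-144/2165) / (4.6/43.1) = -0.6231…
E_cross < 0 ⇒ the goods are complements.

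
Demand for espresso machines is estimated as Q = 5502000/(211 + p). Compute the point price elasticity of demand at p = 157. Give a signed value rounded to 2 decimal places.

dQ/dp = −5502000/(211 + p)² = -40.628. At p = 157, Q = 14951.1.
Ed = (dQ/dp)·(p/Q) = (-40.628) × (157/14951.1) = -0.4266…

-0.43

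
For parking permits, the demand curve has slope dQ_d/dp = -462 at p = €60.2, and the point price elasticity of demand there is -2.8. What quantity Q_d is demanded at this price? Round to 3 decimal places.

Ed = (dQ_d/dp)·(p/Q_d) ⇒ Q_d = (dQ_d/dp)·p/Ed = (-462)·60.2/(-2.8) = 9933

9933.000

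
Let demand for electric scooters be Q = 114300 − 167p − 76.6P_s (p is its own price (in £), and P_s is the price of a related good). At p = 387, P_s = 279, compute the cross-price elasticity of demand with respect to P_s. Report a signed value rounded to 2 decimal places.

At the given values, Q = 114300 − 167(387) − 76.6(279) = 28299.6.
∂Q/∂P_s = -76.6.
E = (-76.6) × (279/28299.6) = -0.7551…

-0.76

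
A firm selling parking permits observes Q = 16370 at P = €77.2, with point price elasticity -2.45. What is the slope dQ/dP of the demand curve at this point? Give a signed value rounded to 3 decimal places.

Ed = (dQ/dP)·(P/Q) ⇒ dQ/dP = Ed·Q/P = (-2.45)·16370/77.2 = -519.51424…

-519.514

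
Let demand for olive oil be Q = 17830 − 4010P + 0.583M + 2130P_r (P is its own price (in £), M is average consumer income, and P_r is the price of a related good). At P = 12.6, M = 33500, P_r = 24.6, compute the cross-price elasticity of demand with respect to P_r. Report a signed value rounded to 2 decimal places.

At the given values, Q = 17830 − 4010(12.6) + 0.583(33500) + 2130(24.6) = 39232.5.
∂Q/∂P_r = 2130.
E = (2130) × (24.6/39232.5) = 1.3355…

1.34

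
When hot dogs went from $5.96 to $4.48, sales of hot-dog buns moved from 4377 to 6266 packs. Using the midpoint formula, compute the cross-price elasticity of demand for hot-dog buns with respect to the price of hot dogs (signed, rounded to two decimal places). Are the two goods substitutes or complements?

%ΔQ_{hot-dog buns} = (6266 − 4377)/avg = 1889/5321.5 = 0.354975…
%ΔP_{hot dogs} = (4.48 − 5.96)/avg = -1.48/5.22 = -0.283524…
E_cross = (1889/5321.5) / (-1.48/5.22) = -1.2520…
E_cross < 0 ⇒ the goods are complements.

-1.25; complements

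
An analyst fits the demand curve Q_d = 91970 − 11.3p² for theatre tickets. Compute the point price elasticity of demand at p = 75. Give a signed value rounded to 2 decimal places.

dQ_d/dp = −2·11.3·p = -1695. At p = 75, Q_d = 28407.5.
Ed = (dQ_d/dp)·(p/Q_d) = (-1695) × (75/28407.5) = -4.4750…

-4.48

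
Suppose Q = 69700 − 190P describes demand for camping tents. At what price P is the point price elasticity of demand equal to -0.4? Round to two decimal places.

Ed = −190P/(69700 − 190P). Set this equal to -0.4:
190P = 0.4·(69700 − 190P) ⇒ 190P(1 + 0.4) = 0.4·69700
P = 0.4·69700 / (190·1.4) = 104.8120…

104.81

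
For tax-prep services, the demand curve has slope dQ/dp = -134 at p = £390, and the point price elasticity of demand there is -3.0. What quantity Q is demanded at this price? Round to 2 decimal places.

Ed = (dQ/dp)·(p/Q) ⇒ Q = (dQ/dp)·p/Ed = (-134)·390/(-3.0) = 17420

17420.00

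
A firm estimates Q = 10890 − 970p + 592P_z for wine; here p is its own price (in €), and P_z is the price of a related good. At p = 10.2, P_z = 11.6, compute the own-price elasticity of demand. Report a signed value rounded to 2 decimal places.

-1.26

At the given values, Q = 10890 − 970(10.2) + 592(11.6) = 7863.2.
∂Q/∂p = −970.
E = (-970) × (10.2/7863.2) = -1.2582…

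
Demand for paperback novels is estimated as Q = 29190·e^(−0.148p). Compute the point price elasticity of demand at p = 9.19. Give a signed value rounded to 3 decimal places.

-1.360

dQ/dp = −0.148·Q = -1108.67. At p = 9.19, Q = 7491.03.
Ed = (dQ/dp)·(p/Q) = (-1108.67) × (9.19/7491.03) = -1.36012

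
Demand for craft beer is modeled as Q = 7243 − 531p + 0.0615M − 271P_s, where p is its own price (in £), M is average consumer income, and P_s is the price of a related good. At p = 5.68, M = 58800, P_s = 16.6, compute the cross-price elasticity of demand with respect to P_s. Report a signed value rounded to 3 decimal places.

At the given values, Q = 7243 − 531(5.68) + 0.0615(58800) − 271(16.6) = 3344.52.
∂Q/∂P_s = -271.
E = (-271) × (16.6/3344.52) = -1.34506…

-1.345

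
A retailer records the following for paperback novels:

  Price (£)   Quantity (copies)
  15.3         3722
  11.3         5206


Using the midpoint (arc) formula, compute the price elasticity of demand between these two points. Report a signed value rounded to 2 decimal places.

%ΔQ = (5206 − 3722) / [(3722 + 5206)/2] = 1484/4464 = 0.332437…
%ΔP = (11.3 − 15.3) / [(15.3 + 11.3)/2] = -4/13.3 = -0.300751…
Arc Ed = %ΔQ / %ΔP = (1484/4464) / (-4/13.3) = -1.1053…

-1.11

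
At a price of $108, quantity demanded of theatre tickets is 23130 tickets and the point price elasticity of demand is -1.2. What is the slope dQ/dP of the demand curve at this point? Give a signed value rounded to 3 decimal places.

Ed = (dQ/dP)·(P/Q) ⇒ dQ/dP = Ed·Q/P = (-1.2)·23130/108 = -257

-257.000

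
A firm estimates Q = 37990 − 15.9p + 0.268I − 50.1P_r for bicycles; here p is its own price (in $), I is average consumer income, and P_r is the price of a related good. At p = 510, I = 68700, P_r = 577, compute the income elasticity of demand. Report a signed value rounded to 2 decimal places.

0.95

At the given values, Q = 37990 − 15.9(510) + 0.268(68700) − 50.1(577) = 19384.9.
∂Q/∂I = 0.268.
E = (0.268) × (68700/19384.9) = 0.9497…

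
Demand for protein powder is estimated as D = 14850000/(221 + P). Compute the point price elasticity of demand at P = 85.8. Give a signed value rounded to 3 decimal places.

-0.280

dD/dP = −14850000/(221 + P)² = -157.767. At P = 85.8, D = 48402.9.
Ed = (dD/dP)·(P/D) = (-157.767) × (85.8/48402.9) = -0.27966…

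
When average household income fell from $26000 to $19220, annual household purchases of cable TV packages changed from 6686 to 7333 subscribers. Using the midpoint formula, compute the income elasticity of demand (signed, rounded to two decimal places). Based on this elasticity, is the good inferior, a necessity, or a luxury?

-0.31; inferior

%ΔQ = (7333 − 6686)/[( 6686 + 7333)/2] = 647/7009.5 = 0.092303…
%ΔIncome = (19220 − 26000)/[( 26000 + 19220)/2] = -6780/22610 = -0.299867…
E_income = (647/7009.5) / (-6780/22610) = -0.3078…
E_income < 0 ⇒ inferior good.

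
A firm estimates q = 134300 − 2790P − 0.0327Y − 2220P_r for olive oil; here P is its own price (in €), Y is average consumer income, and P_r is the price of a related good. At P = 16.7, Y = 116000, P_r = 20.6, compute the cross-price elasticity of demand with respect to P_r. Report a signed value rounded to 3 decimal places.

-1.198

At the given values, q = 134300 − 2790(16.7) − 0.0327(116000) − 2220(20.6) = 38181.8.
∂q/∂P_r = -2220.
E = (-2220) × (20.6/38181.8) = -1.19774…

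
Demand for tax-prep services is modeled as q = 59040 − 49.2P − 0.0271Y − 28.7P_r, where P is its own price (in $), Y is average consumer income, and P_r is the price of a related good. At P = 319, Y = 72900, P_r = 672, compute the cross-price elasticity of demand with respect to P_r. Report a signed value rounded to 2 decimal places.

At the given values, q = 59040 − 49.2(319) − 0.0271(72900) − 28.7(672) = 22083.21.
∂q/∂P_r = -28.7.
E = (-28.7) × (672/22083.21) = -0.8733…

-0.87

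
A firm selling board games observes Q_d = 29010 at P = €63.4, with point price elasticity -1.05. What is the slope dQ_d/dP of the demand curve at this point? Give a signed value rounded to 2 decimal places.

Ed = (dQ_d/dP)·(P/Q_d) ⇒ dQ_d/dP = Ed·Q_d/P = (-1.05)·29010/63.4 = -480.4495…

-480.45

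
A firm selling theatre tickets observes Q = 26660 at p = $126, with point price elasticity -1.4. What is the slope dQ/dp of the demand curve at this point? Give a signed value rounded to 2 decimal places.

-296.22

Ed = (dQ/dp)·(p/Q) ⇒ dQ/dp = Ed·Q/p = (-1.4)·26660/126 = -296.2222…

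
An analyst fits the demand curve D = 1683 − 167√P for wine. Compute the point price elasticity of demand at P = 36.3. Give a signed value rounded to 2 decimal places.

-0.74

dD/dP = −167/(2√P) = -13.859. At P = 36.3, D = 676.834.
Ed = (dD/dP)·(P/D) = (-13.859) × (36.3/676.834) = -0.7432…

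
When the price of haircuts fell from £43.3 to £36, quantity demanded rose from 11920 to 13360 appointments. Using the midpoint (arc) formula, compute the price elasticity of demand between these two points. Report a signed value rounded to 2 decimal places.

-0.62

%ΔQ = (13360 − 11920) / [(11920 + 13360)/2] = 1440/12640 = 0.113924…
%ΔP = (36 − 43.3) / [(43.3 + 36)/2] = -7.3/39.65 = -0.184110…
Arc Ed = %ΔQ / %ΔP = (1440/12640) / (-7.3/39.65) = -0.6187…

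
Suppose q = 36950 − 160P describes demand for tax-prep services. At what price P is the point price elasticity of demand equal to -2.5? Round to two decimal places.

164.96

Ed = −160P/(36950 − 160P). Set this equal to -2.5:
160P = 2.5·(36950 − 160P) ⇒ 160P(1 + 2.5) = 2.5·36950
P = 2.5·36950 / (160·3.5) = 164.9553…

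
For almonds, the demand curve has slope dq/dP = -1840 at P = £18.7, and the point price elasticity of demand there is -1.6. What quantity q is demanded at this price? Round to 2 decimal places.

21505.00

Ed = (dq/dP)·(P/q) ⇒ q = (dq/dP)·P/Ed = (-1840)·18.7/(-1.6) = 21505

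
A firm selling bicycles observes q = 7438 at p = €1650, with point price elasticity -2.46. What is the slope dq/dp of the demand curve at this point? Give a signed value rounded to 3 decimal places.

-11.089

Ed = (dq/dp)·(p/q) ⇒ dq/dp = Ed·q/p = (-2.46)·7438/1650 = -11.08938…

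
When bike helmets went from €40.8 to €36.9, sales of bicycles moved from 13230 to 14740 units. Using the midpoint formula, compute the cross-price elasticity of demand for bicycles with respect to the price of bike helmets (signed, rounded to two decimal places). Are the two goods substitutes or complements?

-1.08; complements

%ΔQ_{bicycles} = (14740 − 13230)/avg = 1510/13985 = 0.107972…
%ΔP_{bike helmets} = (36.9 − 40.8)/avg = -3.9/38.85 = -0.100386…
E_cross = (1510/13985) / (-3.9/38.85) = -1.0755…
E_cross < 0 ⇒ the goods are complements.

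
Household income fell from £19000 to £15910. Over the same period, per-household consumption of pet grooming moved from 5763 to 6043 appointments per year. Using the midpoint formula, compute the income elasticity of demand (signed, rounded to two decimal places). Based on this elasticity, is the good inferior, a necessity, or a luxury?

-0.27; inferior

%ΔQ = (6043 − 5763)/[( 5763 + 6043)/2] = 280/5903 = 0.047433…
%ΔIncome = (15910 − 19000)/[( 19000 + 15910)/2] = -3090/17455 = -0.177026…
E_income = (280/5903) / (-3090/17455) = -0.2679…
E_income < 0 ⇒ inferior good.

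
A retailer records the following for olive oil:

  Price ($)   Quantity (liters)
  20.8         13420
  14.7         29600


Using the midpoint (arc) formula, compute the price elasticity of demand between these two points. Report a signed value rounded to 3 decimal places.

%ΔQ = (29600 − 13420) / [(13420 + 29600)/2] = 16180/21510 = 0.752208…
%ΔP = (14.7 − 20.8) / [(20.8 + 14.7)/2] = -6.1/17.75 = -0.343661…
Arc Ed = %ΔQ / %ΔP = (16180/21510) / (-6.1/17.75) = -2.18880…

-2.189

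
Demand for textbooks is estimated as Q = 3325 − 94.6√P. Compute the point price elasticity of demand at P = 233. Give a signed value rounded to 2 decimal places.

dQ/dP = −94.6/(2√P) = -3.09873. At P = 233, Q = 1880.99.
Ed = (dQ/dP)·(P/Q) = (-3.09873) × (233/1880.99) = -0.3838…

-0.38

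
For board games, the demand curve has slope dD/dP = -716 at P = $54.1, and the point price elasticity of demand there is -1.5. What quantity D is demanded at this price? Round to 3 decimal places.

Ed = (dD/dP)·(P/D) ⇒ D = (dD/dP)·P/Ed = (-716)·54.1/(-1.5) = 25823.73333…

25823.733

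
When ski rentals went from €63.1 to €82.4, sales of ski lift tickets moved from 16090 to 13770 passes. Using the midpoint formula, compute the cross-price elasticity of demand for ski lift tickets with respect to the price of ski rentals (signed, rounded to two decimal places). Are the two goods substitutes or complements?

-0.59; complements

%ΔQ_{ski lift tickets} = (13770 − 16090)/avg = -2320/14930 = -0.155391…
%ΔP_{ski rentals} = (82.4 − 63.1)/avg = 19.3/72.75 = 0.265292…
E_cross = (-2320/14930) / (19.3/72.75) = -0.5857…
E_cross < 0 ⇒ the goods are complements.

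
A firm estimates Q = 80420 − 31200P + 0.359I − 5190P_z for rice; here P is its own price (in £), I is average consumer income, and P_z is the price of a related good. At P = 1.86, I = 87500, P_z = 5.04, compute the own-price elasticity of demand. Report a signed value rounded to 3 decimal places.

-2.099

At the given values, Q = 80420 − 31200(1.86) + 0.359(87500) − 5190(5.04) = 27642.9.
∂Q/∂P = −31200.
E = (-31200) × (1.86/27642.9) = -2.09934…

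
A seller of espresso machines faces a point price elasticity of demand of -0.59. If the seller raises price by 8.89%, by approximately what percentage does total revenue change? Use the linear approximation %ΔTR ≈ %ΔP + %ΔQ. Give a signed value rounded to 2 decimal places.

+3.64%

%ΔQ ≈ Ed × %ΔP = (-0.59) × (+8.89%) = -5.2451%
%ΔTR ≈ %ΔP + %ΔQ = (+8.89%) + (-5.2451%) = +3.6449%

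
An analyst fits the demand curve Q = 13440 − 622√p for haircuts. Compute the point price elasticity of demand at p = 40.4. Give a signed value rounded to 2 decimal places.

-0.21

dQ/dp = −622/(2√p) = -48.9294. At p = 40.4, Q = 9486.51.
Ed = (dQ/dp)·(p/Q) = (-48.9294) × (40.4/9486.51) = -0.2083…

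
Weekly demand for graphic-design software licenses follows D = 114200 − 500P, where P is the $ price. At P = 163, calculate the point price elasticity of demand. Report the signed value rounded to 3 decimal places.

dD/dP = −500. At P = 163, D = 114200 − 500(163) = 32700.
Ed = (dD/dP)·(P/D) = −500 × (163/32700) = -2.49235…

-2.492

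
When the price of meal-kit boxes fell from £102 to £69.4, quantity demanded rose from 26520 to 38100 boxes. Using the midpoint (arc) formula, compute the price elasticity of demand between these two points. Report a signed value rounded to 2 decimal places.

-0.94

%ΔQ = (38100 − 26520) / [(26520 + 38100)/2] = 11580/32310 = 0.358402…
%ΔP = (69.4 − 102) / [(102 + 69.4)/2] = -32.6/85.7 = -0.380396…
Arc Ed = %ΔQ / %ΔP = (11580/32310) / (-32.6/85.7) = -0.9421…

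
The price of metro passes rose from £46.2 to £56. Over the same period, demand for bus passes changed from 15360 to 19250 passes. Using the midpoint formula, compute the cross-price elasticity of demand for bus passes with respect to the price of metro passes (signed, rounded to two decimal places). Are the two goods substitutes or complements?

%ΔQ_{bus passes} = (19250 − 15360)/avg = 3890/17305 = 0.224790…
%ΔP_{metro passes} = (56 − 46.2)/avg = 9.8/51.1 = 0.191780…
E_cross = (3890/17305) / (9.8/51.1) = 1.1721…
E_cross > 0 ⇒ the goods are substitutes.

1.17; substitutes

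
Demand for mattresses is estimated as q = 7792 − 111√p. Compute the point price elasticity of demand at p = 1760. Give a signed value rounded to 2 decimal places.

dq/dp = −111/(2√p) = -1.32293. At p = 1760, q = 3135.29.
Ed = (dq/dp)·(p/q) = (-1.32293) × (1760/3135.29) = -0.7426…

-0.74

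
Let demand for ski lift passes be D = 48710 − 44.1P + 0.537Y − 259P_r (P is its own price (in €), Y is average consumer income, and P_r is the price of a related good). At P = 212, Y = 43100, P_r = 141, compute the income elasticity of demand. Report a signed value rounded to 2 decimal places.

At the given values, D = 48710 − 44.1(212) + 0.537(43100) − 259(141) = 25986.5.
∂D/∂Y = 0.537.
E = (0.537) × (43100/25986.5) = 0.8906…

0.89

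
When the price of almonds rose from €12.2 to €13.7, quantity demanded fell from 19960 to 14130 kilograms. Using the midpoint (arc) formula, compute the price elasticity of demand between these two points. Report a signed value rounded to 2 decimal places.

-2.95

%ΔQ = (14130 − 19960) / [(19960 + 14130)/2] = -5830/17045 = -0.342035…
%ΔP = (13.7 − 12.2) / [(12.2 + 13.7)/2] = 1.5/12.95 = 0.115830…
Arc Ed = %ΔQ / %ΔP = (-5830/17045) / (1.5/12.95) = -2.9529…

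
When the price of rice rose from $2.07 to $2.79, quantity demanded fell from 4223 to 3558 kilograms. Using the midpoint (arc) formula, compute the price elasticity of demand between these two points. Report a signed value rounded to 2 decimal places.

%ΔQ = (3558 − 4223) / [(4223 + 3558)/2] = -665/3890.5 = -0.170929…
%ΔP = (2.79 − 2.07) / [(2.07 + 2.79)/2] = 0.72/2.43 = 0.296296…
Arc Ed = %ΔQ / %ΔP = (-665/3890.5) / (0.72/2.43) = -0.5768…

-0.58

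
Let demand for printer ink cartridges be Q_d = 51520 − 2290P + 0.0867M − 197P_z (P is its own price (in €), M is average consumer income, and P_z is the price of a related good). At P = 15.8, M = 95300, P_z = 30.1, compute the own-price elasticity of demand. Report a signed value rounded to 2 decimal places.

-2.05

At the given values, Q_d = 51520 − 2290(15.8) + 0.0867(95300) − 197(30.1) = 17670.81.
∂Q_d/∂P = −2290.
E = (-2290) × (15.8/17670.81) = -2.0475…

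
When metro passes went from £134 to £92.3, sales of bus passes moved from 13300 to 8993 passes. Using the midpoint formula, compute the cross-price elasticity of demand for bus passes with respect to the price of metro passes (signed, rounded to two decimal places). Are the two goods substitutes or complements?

1.05; substitutes

%ΔQ_{bus passes} = (8993 − 13300)/avg = -4307/11146.5 = -0.386399…
%ΔP_{metro passes} = (92.3 − 134)/avg = -41.7/113.15 = -0.368537…
E_cross = (-4307/11146.5) / (-41.7/113.15) = 1.0484…
E_cross > 0 ⇒ the goods are substitutes.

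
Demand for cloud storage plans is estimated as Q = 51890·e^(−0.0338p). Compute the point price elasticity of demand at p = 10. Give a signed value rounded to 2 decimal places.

dQ/dp = −0.0338·Q = -1250.86. At p = 10, Q = 37007.7.
Ed = (dQ/dp)·(p/Q) = (-1250.86) × (10/37007.7) = -0.338

-0.34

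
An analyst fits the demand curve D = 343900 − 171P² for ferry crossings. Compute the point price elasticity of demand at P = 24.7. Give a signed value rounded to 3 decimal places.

-0.871

dD/dP = −2·171·P = -8447.4. At P = 24.7, D = 239574.61.
Ed = (dD/dP)·(P/D) = (-8447.4) × (24.7/239574.61) = -0.87092…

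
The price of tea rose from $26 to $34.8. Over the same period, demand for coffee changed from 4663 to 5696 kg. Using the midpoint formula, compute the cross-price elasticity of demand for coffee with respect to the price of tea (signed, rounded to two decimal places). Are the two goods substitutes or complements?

0.69; substitutes

%ΔQ_{coffee} = (5696 − 4663)/avg = 1033/5179.5 = 0.199440…
%ΔP_{tea} = (34.8 − 26)/avg = 8.8/30.4 = 0.289473…
E_cross = (1033/5179.5) / (8.8/30.4) = 0.6889…
E_cross > 0 ⇒ the goods are substitutes.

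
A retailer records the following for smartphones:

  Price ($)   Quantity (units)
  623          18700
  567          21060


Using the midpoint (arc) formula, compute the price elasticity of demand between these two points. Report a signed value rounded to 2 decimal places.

-1.26

%ΔQ = (21060 − 18700) / [(18700 + 21060)/2] = 2360/19880 = 0.118712…
%ΔP = (567 − 623) / [(623 + 567)/2] = -56/595 = -0.094117…
Arc Ed = %ΔQ / %ΔP = (2360/19880) / (-56/595) = -1.2613…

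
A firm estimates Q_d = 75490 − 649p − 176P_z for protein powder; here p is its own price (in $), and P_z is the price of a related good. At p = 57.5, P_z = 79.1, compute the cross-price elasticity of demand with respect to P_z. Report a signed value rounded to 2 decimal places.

At the given values, Q_d = 75490 − 649(57.5) − 176(79.1) = 24250.9.
∂Q_d/∂P_z = -176.
E = (-176) × (79.1/24250.9) = -0.5740…

-0.57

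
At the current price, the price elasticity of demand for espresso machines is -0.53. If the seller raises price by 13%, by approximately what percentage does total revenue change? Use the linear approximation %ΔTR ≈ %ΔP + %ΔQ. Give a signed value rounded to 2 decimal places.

+6.11%

%ΔQ ≈ Ed × %ΔP = (-0.53) × (+13%) = -6.8900%
%ΔTR ≈ %ΔP + %ΔQ = (+13%) + (-6.8900%) = +6.1100%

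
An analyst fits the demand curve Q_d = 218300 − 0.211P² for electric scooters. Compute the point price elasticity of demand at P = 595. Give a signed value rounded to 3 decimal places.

dQ_d/dP = −2·0.211·P = -251.09. At P = 595, Q_d = 143600.725.
Ed = (dQ_d/dP)·(P/Q_d) = (-251.09) × (595/143600.725) = -1.04037…

-1.040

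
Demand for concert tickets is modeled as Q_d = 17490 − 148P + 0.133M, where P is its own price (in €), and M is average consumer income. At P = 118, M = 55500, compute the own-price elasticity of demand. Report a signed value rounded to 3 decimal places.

-2.358

At the given values, Q_d = 17490 − 148(118) + 0.133(55500) = 7407.5.
∂Q_d/∂P = −148.
E = (-148) × (118/7407.5) = -2.35761…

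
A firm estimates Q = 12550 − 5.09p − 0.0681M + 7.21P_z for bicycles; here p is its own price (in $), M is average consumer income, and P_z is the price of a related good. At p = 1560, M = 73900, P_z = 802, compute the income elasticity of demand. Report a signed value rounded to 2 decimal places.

At the given values, Q = 12550 − 5.09(1560) − 0.0681(73900) + 7.21(802) = 5359.43.
∂Q/∂M = -0.0681.
E = (-0.0681) × (73900/5359.43) = -0.9390…

-0.94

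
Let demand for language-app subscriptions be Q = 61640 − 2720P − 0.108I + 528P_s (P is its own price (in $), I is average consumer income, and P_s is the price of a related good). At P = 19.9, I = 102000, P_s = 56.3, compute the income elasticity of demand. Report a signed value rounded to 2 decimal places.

-0.42

At the given values, Q = 61640 − 2720(19.9) − 0.108(102000) + 528(56.3) = 26222.4.
∂Q/∂I = -0.108.
E = (-0.108) × (102000/26222.4) = -0.4200…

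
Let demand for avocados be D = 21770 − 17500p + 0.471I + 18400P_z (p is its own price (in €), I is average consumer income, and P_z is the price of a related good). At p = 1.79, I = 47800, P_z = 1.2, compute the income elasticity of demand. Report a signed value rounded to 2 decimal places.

0.64

At the given values, D = 21770 − 17500(1.79) + 0.471(47800) + 18400(1.2) = 35038.8.
∂D/∂I = 0.471.
E = (0.471) × (47800/35038.8) = 0.6425…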